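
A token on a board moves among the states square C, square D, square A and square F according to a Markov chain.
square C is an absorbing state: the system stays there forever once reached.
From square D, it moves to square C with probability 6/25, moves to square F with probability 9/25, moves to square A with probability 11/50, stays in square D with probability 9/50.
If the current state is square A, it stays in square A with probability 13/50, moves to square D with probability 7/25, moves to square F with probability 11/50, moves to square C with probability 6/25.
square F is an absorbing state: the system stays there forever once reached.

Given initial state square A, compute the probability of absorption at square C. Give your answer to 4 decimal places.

0.4842

Let h(s) be the probability of absorption at square C starting from transient state s. Then h(square C) = 1 and h(square F) = 0. By first-step analysis:
h(square D) = 0.24·1 + 0.18·h(square D) + 0.22·h(square A) + 0.36·0
h(square A) = 0.24·1 + 0.28·h(square D) + 0.26·h(square A) + 0.22·0
Solving: h(square D) = 0.4226, h(square A) = 0.4842.
Starting from square A, the probability is 0.4842.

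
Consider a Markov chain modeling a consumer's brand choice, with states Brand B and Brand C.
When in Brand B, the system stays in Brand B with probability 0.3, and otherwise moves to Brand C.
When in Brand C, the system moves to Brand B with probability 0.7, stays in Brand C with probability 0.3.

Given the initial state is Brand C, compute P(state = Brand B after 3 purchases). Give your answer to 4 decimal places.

0.5320

Propagate the distribution vector 3 purchases from Brand C.
After 0 purchases: (0.0000, 1.0000)
After 1 purchase: (0.7000, 0.3000)
After 2 purchases: (0.4200, 0.5800)
After 3 purchases: (0.5320, 0.4680)
P(in Brand B after 3 purchases) = 0.5320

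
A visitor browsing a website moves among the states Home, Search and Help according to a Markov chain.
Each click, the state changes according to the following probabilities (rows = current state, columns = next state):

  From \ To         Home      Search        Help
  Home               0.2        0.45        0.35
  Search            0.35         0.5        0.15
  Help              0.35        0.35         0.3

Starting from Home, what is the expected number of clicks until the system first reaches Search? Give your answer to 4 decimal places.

2.4000

Let t(s) be the expected number of clicks to first reach Search from state s, with t(Search) = 0. Conditioning on the first click:
t(Home) = 1 + 0.2·t(Home) + 0.35·t(Help)
t(Help) = 1 + 0.35·t(Home) + 0.3·t(Help)
Solving: t(Home) = 2.4000, t(Help) = 2.6286.
Expected clicks from Home to Search: 2.4000.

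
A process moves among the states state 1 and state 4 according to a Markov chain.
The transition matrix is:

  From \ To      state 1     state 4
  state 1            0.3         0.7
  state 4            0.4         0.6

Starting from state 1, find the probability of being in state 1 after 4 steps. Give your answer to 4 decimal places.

Propagate the distribution vector 4 steps from state 1.
After 0 steps: (1.0000, 0.0000)
After 1 step: (0.3000, 0.7000)
After 2 steps: (0.3700, 0.6300)
After 3 steps: (0.3630, 0.6370)
After 4 steps: (0.3637, 0.6363)
P(in state 1 after 4 steps) = 0.3637

0.3637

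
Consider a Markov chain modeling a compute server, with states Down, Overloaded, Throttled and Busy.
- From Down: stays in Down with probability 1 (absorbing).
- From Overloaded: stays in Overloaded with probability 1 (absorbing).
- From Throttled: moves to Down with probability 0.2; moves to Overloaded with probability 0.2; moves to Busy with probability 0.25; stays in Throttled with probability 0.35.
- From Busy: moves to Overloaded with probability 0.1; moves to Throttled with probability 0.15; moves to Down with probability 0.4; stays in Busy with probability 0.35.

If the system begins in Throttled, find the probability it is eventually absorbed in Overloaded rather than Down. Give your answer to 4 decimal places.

Let h(s) be the probability of absorption at Overloaded starting from transient state s. Then h(Overloaded) = 1 and h(Down) = 0. By first-step analysis:
h(Throttled) = 0.2·0 + 0.2·1 + 0.35·h(Throttled) + 0.25·h(Busy)
h(Busy) = 0.4·0 + 0.1·1 + 0.15·h(Throttled) + 0.35·h(Busy)
Solving: h(Throttled) = 0.4026, h(Busy) = 0.2468.
Starting from Throttled, the probability is 0.4026.

0.4026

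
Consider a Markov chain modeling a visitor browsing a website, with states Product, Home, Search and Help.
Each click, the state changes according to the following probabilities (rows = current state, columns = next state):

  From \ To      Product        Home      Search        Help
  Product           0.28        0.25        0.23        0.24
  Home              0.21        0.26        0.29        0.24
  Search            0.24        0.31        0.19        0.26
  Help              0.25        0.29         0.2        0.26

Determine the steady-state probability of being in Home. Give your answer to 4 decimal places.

Let the stationary distribution be π with π = πP and π_1 + π_2 + π_3 + π_4 = 1.
π_1 = 0.28·π_1 + 0.21·π_2 + 0.24·π_3 + 0.25·π_4
π_2 = 0.25·π_1 + 0.26·π_2 + 0.31·π_3 + 0.29·π_4
π_3 = 0.23·π_1 + 0.29·π_2 + 0.19·π_3 + 0.2·π_4
Solving with the normalization constraint gives π = (0.2440, 0.2765, 0.2299, 0.2496).
So the stationary probability of Home is 0.2765.

0.2765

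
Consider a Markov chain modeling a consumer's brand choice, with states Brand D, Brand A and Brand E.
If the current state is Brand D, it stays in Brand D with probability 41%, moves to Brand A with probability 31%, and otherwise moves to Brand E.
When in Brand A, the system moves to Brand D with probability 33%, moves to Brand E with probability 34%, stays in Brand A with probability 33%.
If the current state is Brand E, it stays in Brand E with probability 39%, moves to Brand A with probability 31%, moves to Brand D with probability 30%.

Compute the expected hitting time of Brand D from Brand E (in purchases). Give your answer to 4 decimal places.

Let t(s) be the expected number of purchases to first reach Brand D from state s, with t(Brand D) = 0. Conditioning on the first purchase:
t(Brand A) = 1 + 0.33·t(Brand A) + 0.34·t(Brand E)
t(Brand E) = 1 + 0.31·t(Brand A) + 0.39·t(Brand E)
Solving: t(Brand A) = 3.1322, t(Brand E) = 3.2311.
Expected purchases from Brand E to Brand D: 3.2311.

3.2311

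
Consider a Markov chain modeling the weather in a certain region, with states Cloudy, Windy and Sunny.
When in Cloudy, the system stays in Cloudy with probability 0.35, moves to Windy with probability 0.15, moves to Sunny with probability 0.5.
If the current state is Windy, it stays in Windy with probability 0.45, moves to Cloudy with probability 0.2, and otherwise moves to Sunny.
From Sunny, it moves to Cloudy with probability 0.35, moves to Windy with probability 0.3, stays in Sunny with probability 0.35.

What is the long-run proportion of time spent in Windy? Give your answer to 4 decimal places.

Let the stationary distribution be π with π = πP and π_1 + π_2 + π_3 = 1.
π_1 = 0.35·π_1 + 0.2·π_2 + 0.35·π_3
π_2 = 0.15·π_1 + 0.45·π_2 + 0.3·π_3
Solving with the normalization constraint gives π = (0.3051, 0.2991, 0.3958).
So the stationary probability of Windy is 0.2991.

0.2991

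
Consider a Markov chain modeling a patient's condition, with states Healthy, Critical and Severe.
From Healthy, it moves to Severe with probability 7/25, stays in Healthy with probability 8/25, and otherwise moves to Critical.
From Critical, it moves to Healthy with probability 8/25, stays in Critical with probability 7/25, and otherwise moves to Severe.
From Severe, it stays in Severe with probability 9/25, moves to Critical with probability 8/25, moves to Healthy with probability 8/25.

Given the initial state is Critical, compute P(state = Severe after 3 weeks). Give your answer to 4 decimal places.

0.3478

Propagate the distribution vector 3 weeks from Critical.
After 0 weeks: (0.0000, 1.0000, 0.0000)
After 1 week: (0.3200, 0.2800, 0.4000)
After 2 weeks: (0.3200, 0.3344, 0.3456)
After 3 weeks: (0.3200, 0.3322, 0.3478)
P(in Severe after 3 weeks) = 0.3478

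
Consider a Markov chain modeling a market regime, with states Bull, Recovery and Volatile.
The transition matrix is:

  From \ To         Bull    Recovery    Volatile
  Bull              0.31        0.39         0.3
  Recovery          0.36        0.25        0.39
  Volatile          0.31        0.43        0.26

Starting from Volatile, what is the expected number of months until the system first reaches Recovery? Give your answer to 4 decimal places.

2.3946

Let t(s) be the expected number of months to first reach Recovery from state s, with t(Recovery) = 0. Conditioning on the first month:
t(Bull) = 1 + 0.31·t(Bull) + 0.3·t(Volatile)
t(Volatile) = 1 + 0.31·t(Bull) + 0.26·t(Volatile)
Solving: t(Bull) = 2.4904, t(Volatile) = 2.3946.
Expected months from Volatile to Recovery: 2.3946.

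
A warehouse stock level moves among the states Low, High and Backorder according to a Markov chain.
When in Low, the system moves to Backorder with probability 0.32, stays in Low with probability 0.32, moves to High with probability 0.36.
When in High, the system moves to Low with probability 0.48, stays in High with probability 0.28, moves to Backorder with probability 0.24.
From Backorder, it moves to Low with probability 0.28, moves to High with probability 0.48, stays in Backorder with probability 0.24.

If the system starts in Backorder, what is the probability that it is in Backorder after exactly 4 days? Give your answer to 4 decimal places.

0.2692

Propagate the distribution vector 4 days from Backorder.
After 0 days: (0.0000, 0.0000, 1.0000)
After 1 day: (0.2800, 0.4800, 0.2400)
After 2 days: (0.3872, 0.3504, 0.2624)
After 3 days: (0.3656, 0.3635, 0.2710)
After 4 days: (0.3673, 0.3634, 0.2692)
P(in Backorder after 4 days) = 0.2692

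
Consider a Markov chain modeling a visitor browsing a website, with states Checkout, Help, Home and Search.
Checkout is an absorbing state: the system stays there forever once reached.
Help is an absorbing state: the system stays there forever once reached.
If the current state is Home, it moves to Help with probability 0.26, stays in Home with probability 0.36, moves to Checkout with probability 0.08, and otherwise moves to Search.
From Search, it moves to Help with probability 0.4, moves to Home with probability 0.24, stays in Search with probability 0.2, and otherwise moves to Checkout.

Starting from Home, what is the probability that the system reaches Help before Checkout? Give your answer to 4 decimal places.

0.7455

Let h(s) be the probability of absorption at Help starting from transient state s. Then h(Help) = 1 and h(Checkout) = 0. By first-step analysis:
h(Home) = 0.08·0 + 0.26·1 + 0.36·h(Home) + 0.3·h(Search)
h(Search) = 0.16·0 + 0.4·1 + 0.24·h(Home) + 0.2·h(Search)
Solving: h(Home) = 0.7455, h(Search) = 0.7236.
Starting from Home, the probability is 0.7455.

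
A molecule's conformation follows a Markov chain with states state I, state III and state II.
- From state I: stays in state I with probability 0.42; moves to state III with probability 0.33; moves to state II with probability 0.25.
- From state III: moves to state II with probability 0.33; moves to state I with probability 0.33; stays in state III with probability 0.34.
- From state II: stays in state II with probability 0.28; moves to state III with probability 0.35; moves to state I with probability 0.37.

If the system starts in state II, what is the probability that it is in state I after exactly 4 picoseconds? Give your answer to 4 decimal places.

0.3752

Propagate the distribution vector 4 picoseconds from state II.
After 0 picoseconds: (0.0000, 0.0000, 1.0000)
After 1 picosecond: (0.3700, 0.3500, 0.2800)
After 2 picoseconds: (0.3745, 0.3391, 0.2864)
After 3 picoseconds: (0.3752, 0.3391, 0.2857)
After 4 picoseconds: (0.3752, 0.3391, 0.2857)
P(in state I after 4 picoseconds) = 0.3752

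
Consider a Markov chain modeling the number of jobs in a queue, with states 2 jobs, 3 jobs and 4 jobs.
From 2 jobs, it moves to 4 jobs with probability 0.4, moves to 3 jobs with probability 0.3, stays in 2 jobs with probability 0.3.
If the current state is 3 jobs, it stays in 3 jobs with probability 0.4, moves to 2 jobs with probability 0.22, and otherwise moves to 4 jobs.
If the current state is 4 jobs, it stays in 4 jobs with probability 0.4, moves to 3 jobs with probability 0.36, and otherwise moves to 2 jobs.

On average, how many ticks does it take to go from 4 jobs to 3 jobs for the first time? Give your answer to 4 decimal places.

Let t(s) be the expected number of ticks to first reach 3 jobs from state s, with t(3 jobs) = 0. Conditioning on the first tick:
t(2 jobs) = 1 + 0.3·t(2 jobs) + 0.4·t(4 jobs)
t(4 jobs) = 1 + 0.24·t(2 jobs) + 0.4·t(4 jobs)
Solving: t(2 jobs) = 3.0864, t(4 jobs) = 2.9012.
Expected ticks from 4 jobs to 3 jobs: 2.9012.

2.9012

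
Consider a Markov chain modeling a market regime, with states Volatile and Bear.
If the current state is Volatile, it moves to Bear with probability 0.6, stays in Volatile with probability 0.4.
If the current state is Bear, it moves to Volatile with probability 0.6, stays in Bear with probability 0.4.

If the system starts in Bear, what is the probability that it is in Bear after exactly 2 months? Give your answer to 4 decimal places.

0.5200

Sum over the intermediate state after 1 month:
P = P(Bear→Volatile)·P(Volatile→Bear) + P(Bear→Bear)·P(Bear→Bear)
  = 0.6×0.6 + 0.4×0.4
  = 0.3600 + 0.1600 = 0.5200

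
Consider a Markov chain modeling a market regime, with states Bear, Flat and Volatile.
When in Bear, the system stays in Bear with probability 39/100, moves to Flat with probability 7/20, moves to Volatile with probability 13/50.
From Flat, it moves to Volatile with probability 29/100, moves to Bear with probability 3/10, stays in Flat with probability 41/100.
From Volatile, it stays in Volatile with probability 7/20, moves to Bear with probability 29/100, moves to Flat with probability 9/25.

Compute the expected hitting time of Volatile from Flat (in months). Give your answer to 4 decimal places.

3.5700

Let t(s) be the expected number of months to first reach Volatile from state s, with t(Volatile) = 0. Conditioning on the first month:
t(Bear) = 1 + 0.39·t(Bear) + 0.35·t(Flat)
t(Flat) = 1 + 0.3·t(Bear) + 0.41·t(Flat)
Solving: t(Bear) = 3.6877, t(Flat) = 3.5700.
Expected months from Flat to Volatile: 3.5700.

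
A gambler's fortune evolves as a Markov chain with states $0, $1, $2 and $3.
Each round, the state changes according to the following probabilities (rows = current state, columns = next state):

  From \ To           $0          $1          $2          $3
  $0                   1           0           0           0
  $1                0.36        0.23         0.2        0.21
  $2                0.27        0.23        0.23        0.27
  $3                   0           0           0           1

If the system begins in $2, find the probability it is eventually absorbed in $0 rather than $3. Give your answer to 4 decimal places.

0.5315

Let h(s) be the probability of absorption at $0 starting from transient state s. Then h($0) = 1 and h($3) = 0. By first-step analysis:
h($1) = 0.36·1 + 0.23·h($1) + 0.2·h($2) + 0.21·0
h($2) = 0.27·1 + 0.23·h($1) + 0.23·h($2) + 0.27·0
Solving: h($1) = 0.6056, h($2) = 0.5315.
Starting from $2, the probability is 0.5315.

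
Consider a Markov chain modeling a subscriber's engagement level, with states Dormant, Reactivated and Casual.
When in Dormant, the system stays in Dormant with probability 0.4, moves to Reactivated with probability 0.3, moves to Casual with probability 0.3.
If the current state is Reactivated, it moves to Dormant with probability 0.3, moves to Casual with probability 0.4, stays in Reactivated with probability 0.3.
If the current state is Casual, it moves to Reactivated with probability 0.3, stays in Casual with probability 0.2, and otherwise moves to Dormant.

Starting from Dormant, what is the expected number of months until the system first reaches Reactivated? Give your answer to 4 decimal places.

Let t(s) be the expected number of months to first reach Reactivated from state s, with t(Reactivated) = 0. Conditioning on the first month:
t(Dormant) = 1 + 0.4·t(Dormant) + 0.3·t(Casual)
t(Casual) = 1 + 0.5·t(Dormant) + 0.2·t(Casual)
Solving: t(Dormant) = 3.3333, t(Casual) = 3.3333.
Expected months from Dormant to Reactivated: 3.3333.

3.3333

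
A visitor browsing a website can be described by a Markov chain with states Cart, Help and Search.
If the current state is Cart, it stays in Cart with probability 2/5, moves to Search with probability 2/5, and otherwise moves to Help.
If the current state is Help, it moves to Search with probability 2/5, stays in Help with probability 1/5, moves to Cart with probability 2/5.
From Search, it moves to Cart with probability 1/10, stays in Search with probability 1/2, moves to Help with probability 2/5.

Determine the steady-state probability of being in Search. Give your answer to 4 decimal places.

0.4444

Let the stationary distribution be π with π = πP and π_1 + π_2 + π_3 = 1.
π_1 = 0.4·π_1 + 0.4·π_2 + 0.1·π_3
π_2 = 0.2·π_1 + 0.2·π_2 + 0.4·π_3
Solving with the normalization constraint gives π = (0.2667, 0.2889, 0.4444).
So the stationary probability of Search is 0.4444.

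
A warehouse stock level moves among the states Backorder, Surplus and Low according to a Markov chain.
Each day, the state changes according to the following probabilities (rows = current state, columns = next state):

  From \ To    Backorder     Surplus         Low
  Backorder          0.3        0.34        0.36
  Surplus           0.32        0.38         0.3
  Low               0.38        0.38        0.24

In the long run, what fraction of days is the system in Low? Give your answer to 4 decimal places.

Let the stationary distribution be π with π = πP and π_1 + π_2 + π_3 = 1.
π_1 = 0.3·π_1 + 0.32·π_2 + 0.38·π_3
π_2 = 0.34·π_1 + 0.38·π_2 + 0.38·π_3
Solving with the normalization constraint gives π = (0.3315, 0.3667, 0.3018).
So the stationary probability of Low is 0.3018.

0.3018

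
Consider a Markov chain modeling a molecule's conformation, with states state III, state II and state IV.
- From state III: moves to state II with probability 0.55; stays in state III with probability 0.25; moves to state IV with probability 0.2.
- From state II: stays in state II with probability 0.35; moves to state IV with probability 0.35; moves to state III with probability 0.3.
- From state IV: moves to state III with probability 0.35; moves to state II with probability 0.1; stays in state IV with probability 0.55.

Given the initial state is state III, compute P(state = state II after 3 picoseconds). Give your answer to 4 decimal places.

0.3214

Propagate the distribution vector 3 picoseconds from state III.
After 0 picoseconds: (1.0000, 0.0000, 0.0000)
After 1 picosecond: (0.2500, 0.5500, 0.2000)
After 2 picoseconds: (0.2975, 0.3500, 0.3525)
After 3 picoseconds: (0.3028, 0.3214, 0.3759)
P(in state II after 3 picoseconds) = 0.3214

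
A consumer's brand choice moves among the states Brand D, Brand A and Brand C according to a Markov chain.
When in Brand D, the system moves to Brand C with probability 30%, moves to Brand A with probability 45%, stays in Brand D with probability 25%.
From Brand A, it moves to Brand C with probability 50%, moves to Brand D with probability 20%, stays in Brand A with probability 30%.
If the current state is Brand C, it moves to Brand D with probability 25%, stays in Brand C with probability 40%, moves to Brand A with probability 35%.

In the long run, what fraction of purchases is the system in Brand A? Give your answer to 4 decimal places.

0.3555

Let the stationary distribution be π with π = πP and π_1 + π_2 + π_3 = 1.
π_1 = 0.25·π_1 + 0.2·π_2 + 0.25·π_3
π_2 = 0.45·π_1 + 0.3·π_2 + 0.35·π_3
Solving with the normalization constraint gives π = (0.2322, 0.3555, 0.4123).
So the stationary probability of Brand A is 0.3555.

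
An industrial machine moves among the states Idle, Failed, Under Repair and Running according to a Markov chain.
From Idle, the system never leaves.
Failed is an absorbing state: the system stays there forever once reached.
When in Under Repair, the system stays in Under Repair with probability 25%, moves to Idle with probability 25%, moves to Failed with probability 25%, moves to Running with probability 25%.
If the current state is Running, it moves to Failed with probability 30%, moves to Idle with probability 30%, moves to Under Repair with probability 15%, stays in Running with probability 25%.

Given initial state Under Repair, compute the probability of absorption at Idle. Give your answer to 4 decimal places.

Let h(s) be the probability of absorption at Idle starting from transient state s. Then h(Idle) = 1 and h(Failed) = 0. By first-step analysis:
h(Under Repair) = 0.25·1 + 0.25·0 + 0.25·h(Under Repair) + 0.25·h(Running)
h(Running) = 0.3·1 + 0.3·0 + 0.15·h(Under Repair) + 0.25·h(Running)
Solving: h(Under Repair) = 0.5000, h(Running) = 0.5000.
Starting from Under Repair, the probability is 0.5000.

0.5000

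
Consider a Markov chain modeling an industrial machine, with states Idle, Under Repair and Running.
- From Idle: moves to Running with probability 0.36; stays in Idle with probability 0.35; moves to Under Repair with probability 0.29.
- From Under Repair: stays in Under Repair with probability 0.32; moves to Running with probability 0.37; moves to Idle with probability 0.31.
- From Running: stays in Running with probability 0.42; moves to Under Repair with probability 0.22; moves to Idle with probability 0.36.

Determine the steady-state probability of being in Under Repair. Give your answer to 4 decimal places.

0.2711

Let the stationary distribution be π with π = πP and π_1 + π_2 + π_3 = 1.
π_1 = 0.35·π_1 + 0.31·π_2 + 0.36·π_3
π_2 = 0.29·π_1 + 0.32·π_2 + 0.22·π_3
Solving with the normalization constraint gives π = (0.3430, 0.2711, 0.3859).
So the stationary probability of Under Repair is 0.2711.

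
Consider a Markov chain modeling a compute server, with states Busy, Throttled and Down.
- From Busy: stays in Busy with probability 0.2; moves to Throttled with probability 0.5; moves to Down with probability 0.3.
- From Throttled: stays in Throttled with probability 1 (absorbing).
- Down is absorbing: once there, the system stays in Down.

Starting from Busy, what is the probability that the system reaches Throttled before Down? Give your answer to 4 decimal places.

Let h(s) be the probability of absorption at Throttled starting from transient state s. Then h(Throttled) = 1 and h(Down) = 0. By first-step analysis:
h(Busy) = 0.2·h(Busy) + 0.5·1 + 0.3·0
Solving: h(Busy) = 0.6250.
Starting from Busy, the probability is 0.6250.

0.6250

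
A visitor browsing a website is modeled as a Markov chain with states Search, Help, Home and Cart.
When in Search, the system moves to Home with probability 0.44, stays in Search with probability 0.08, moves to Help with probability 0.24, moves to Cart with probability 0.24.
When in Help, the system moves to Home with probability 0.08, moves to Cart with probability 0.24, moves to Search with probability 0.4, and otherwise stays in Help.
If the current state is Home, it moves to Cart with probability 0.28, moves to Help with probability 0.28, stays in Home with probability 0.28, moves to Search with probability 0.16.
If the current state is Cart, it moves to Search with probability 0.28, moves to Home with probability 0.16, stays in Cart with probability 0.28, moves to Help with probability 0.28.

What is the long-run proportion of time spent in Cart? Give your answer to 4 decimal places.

0.2597

Let the stationary distribution be π with π = πP and π_1 + π_2 + π_3 + π_4 = 1.
π_1 = 0.08·π_1 + 0.4·π_2 + 0.16·π_3 + 0.28·π_4
π_2 = 0.24·π_1 + 0.28·π_2 + 0.28·π_3 + 0.28·π_4
π_3 = 0.44·π_1 + 0.08·π_2 + 0.28·π_3 + 0.16·π_4
Solving with the normalization constraint gives π = (0.2371, 0.2705, 0.2327, 0.2597).
So the stationary probability of Cart is 0.2597.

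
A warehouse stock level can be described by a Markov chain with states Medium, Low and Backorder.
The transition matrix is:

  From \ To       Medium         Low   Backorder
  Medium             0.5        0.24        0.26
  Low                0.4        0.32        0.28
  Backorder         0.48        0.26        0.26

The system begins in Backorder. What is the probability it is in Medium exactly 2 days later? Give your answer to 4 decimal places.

0.4688

Sum over the intermediate state after 1 day:
P = P(Backorder→Medium)·P(Medium→Medium) + P(Backorder→Low)·P(Low→Medium) + P(Backorder→Backorder)·P(Backorder→Medium)
  = 0.48×0.5 + 0.26×0.4 + 0.26×0.48
  = 0.2400 + 0.1040 + 0.1248 = 0.4688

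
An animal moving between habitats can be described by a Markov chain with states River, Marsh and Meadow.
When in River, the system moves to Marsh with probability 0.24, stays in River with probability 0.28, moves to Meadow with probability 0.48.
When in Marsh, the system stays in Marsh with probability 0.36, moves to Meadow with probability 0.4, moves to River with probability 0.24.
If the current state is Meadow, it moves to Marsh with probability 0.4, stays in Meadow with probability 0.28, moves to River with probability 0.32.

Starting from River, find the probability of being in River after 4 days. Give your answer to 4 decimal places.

0.2816

Propagate the distribution vector 4 days from River.
After 0 days: (1.0000, 0.0000, 0.0000)
After 1 day: (0.2800, 0.2400, 0.4800)
After 2 days: (0.2896, 0.3456, 0.3648)
After 3 days: (0.2808, 0.3398, 0.3794)
After 4 days: (0.2816, 0.3415, 0.3769)
P(in River after 4 days) = 0.2816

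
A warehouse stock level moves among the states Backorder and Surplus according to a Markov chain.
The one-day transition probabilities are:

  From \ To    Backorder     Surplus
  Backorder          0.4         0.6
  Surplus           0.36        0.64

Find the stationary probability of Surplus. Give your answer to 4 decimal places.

Let the stationary distribution be π with π = πP and π_1 + π_2 = 1.
π_1 = 0.4·π_1 + 0.36·π_2
Solving with the normalization constraint gives π = (0.3750, 0.6250).
So the stationary probability of Surplus is 0.6250.

0.6250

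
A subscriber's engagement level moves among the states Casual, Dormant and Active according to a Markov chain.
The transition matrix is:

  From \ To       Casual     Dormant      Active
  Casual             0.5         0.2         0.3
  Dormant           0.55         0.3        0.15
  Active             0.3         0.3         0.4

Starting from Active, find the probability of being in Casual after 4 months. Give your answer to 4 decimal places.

0.4550

Propagate the distribution vector 4 months from Active.
After 0 months: (0.0000, 0.0000, 1.0000)
After 1 month: (0.3000, 0.3000, 0.4000)
After 2 months: (0.4350, 0.2700, 0.2950)
After 3 months: (0.4545, 0.2565, 0.2890)
After 4 months: (0.4550, 0.2546, 0.2904)
P(in Casual after 4 months) = 0.4550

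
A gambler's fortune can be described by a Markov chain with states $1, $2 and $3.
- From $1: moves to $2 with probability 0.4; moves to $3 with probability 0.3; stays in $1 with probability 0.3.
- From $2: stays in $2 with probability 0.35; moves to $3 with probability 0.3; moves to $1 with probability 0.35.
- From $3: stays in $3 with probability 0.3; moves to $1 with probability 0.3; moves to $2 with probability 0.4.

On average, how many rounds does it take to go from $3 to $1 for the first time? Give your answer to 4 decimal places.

Let t(s) be the expected number of rounds to first reach $1 from state s, with t($1) = 0. Conditioning on the first round:
t($2) = 1 + 0.35·t($2) + 0.3·t($3)
t($3) = 1 + 0.4·t($2) + 0.3·t($3)
Solving: t($2) = 2.9851, t($3) = 3.1343.
Expected rounds from $3 to $1: 3.1343.

3.1343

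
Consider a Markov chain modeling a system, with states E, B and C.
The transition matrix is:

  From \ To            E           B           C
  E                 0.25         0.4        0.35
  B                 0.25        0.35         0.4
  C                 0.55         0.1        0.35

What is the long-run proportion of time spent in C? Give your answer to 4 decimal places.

Let the stationary distribution be π with π = πP and π_1 + π_2 + π_3 = 1.
π_1 = 0.25·π_1 + 0.25·π_2 + 0.55·π_3
π_2 = 0.4·π_1 + 0.35·π_2 + 0.1·π_3
Solving with the normalization constraint gives π = (0.3592, 0.2770, 0.3638).
So the stationary probability of C is 0.3638.

0.3638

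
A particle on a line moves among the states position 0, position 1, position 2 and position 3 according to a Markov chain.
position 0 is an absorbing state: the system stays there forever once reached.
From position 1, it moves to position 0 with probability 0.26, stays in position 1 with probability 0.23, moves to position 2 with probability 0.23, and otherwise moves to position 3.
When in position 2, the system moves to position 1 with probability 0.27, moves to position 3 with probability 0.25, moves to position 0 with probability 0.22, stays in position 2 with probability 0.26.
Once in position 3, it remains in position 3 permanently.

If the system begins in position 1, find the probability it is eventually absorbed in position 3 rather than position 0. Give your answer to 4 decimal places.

Let h(s) be the probability of absorption at position 3 starting from transient state s. Then h(position 3) = 1 and h(position 0) = 0. By first-step analysis:
h(position 1) = 0.26·0 + 0.23·h(position 1) + 0.23·h(position 2) + 0.28·1
h(position 2) = 0.22·0 + 0.27·h(position 1) + 0.26·h(position 2) + 0.25·1
Solving: h(position 1) = 0.5214, h(position 2) = 0.5281.
Starting from position 1, the probability is 0.5214.

0.5214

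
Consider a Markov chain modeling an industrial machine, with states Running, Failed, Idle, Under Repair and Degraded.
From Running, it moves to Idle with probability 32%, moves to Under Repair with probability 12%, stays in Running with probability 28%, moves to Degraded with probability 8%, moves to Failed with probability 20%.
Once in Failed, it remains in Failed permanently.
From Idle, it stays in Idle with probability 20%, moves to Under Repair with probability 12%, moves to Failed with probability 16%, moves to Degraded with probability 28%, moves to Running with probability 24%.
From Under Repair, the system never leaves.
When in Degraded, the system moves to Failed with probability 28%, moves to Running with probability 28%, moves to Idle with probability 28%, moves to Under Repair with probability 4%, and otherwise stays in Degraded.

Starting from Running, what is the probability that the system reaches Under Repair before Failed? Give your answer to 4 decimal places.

0.3519

Let h(s) be the probability of absorption at Under Repair starting from transient state s. Then h(Under Repair) = 1 and h(Failed) = 0. By first-step analysis:
h(Running) = 0.28·h(Running) + 0.2·0 + 0.32·h(Idle) + 0.12·1 + 0.08·h(Degraded)
h(Idle) = 0.24·h(Running) + 0.16·0 + 0.2·h(Idle) + 0.12·1 + 0.28·h(Degraded)
h(Degraded) = 0.28·h(Running) + 0.28·0 + 0.28·h(Idle) + 0.04·1 + 0.12·h(Degraded)
Solving: h(Running) = 0.3519, h(Idle) = 0.3496, h(Degraded) = 0.2687.
Starting from Running, the probability is 0.3519.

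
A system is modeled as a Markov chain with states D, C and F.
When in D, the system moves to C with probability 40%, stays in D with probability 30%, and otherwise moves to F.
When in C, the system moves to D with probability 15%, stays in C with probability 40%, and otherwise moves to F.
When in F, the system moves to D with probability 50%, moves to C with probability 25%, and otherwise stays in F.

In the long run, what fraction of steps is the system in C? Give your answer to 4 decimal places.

0.3497

Let the stationary distribution be π with π = πP and π_1 + π_2 + π_3 = 1.
π_1 = 0.3·π_1 + 0.15·π_2 + 0.5·π_3
π_2 = 0.4·π_1 + 0.4·π_2 + 0.25·π_3
Solving with the normalization constraint gives π = (0.3147, 0.3497, 0.3357).
So the stationary probability of C is 0.3497.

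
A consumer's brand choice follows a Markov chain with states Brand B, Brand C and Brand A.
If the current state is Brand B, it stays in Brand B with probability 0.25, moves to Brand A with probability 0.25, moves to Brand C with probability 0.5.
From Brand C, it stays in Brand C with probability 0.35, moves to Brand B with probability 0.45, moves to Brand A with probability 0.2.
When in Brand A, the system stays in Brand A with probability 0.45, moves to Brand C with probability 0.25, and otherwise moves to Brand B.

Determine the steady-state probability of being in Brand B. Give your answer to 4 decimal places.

0.3388

Let the stationary distribution be π with π = πP and π_1 + π_2 + π_3 = 1.
π_1 = 0.25·π_1 + 0.45·π_2 + 0.3·π_3
π_2 = 0.5·π_1 + 0.35·π_2 + 0.25·π_3
Solving with the normalization constraint gives π = (0.3388, 0.3719, 0.2893).
So the stationary probability of Brand B is 0.3388.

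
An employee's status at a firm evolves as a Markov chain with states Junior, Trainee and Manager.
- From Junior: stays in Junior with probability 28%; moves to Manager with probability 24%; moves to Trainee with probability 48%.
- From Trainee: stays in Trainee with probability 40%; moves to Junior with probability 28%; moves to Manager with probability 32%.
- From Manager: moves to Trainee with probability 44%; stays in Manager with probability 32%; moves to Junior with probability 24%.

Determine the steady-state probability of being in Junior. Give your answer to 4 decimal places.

Let the stationary distribution be π with π = πP and π_1 + π_2 + π_3 = 1.
π_1 = 0.28·π_1 + 0.28·π_2 + 0.24·π_3
π_2 = 0.48·π_1 + 0.4·π_2 + 0.44·π_3
Solving with the normalization constraint gives π = (0.2681, 0.4334, 0.2986).
So the stationary probability of Junior is 0.2681.

0.2681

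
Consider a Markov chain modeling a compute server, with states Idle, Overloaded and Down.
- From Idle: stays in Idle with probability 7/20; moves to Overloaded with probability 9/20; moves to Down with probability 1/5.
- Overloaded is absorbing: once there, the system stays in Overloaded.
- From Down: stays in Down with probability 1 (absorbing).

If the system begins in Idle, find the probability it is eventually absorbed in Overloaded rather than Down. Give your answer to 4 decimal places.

Let h(s) be the probability of absorption at Overloaded starting from transient state s. Then h(Overloaded) = 1 and h(Down) = 0. By first-step analysis:
h(Idle) = 0.35·h(Idle) + 0.45·1 + 0.2·0
Solving: h(Idle) = 0.6923.
Starting from Idle, the probability is 0.6923.

0.6923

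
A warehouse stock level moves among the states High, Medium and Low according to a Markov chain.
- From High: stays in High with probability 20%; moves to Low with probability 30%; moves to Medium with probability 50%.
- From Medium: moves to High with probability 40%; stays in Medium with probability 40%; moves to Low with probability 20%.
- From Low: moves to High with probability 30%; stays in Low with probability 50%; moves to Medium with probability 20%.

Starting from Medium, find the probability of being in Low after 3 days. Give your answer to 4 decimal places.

Propagate the distribution vector 3 days from Medium.
After 0 days: (0.0000, 1.0000, 0.0000)
After 1 day: (0.4000, 0.4000, 0.2000)
After 2 days: (0.3000, 0.4000, 0.3000)
After 3 days: (0.3100, 0.3700, 0.3200)
P(in Low after 3 days) = 0.3200

0.3200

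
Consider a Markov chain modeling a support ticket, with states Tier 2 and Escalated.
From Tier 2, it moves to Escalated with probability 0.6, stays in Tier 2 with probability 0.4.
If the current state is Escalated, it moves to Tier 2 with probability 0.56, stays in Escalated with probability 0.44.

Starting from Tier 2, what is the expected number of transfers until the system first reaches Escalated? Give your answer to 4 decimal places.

1.6667

Let t(s) be the expected number of transfers to first reach Escalated from state s, with t(Escalated) = 0. Conditioning on the first transfer:
t(Tier 2) = 1 + 0.4·t(Tier 2)
Solving: t(Tier 2) = 1.6667.
Expected transfers from Tier 2 to Escalated: 1.6667.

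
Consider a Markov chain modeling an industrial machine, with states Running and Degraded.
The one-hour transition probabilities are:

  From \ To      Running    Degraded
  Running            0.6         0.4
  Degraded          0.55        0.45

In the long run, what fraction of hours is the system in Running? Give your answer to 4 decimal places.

Let the stationary distribution be π with π = πP and π_1 + π_2 = 1.
π_1 = 0.6·π_1 + 0.55·π_2
Solving with the normalization constraint gives π = (0.5789, 0.4211).
So the stationary probability of Running is 0.5789.

0.5789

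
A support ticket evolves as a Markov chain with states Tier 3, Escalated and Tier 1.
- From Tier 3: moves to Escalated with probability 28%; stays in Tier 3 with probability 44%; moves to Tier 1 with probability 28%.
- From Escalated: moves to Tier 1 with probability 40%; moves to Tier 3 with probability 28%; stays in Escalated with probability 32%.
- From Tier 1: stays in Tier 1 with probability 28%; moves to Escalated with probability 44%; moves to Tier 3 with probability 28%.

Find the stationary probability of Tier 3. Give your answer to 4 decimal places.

Let the stationary distribution be π with π = πP and π_1 + π_2 + π_3 = 1.
π_1 = 0.44·π_1 + 0.28·π_2 + 0.28·π_3
π_2 = 0.28·π_1 + 0.32·π_2 + 0.44·π_3
Solving with the normalization constraint gives π = (0.3333, 0.3452, 0.3214).
So the stationary probability of Tier 3 is 0.3333.

0.3333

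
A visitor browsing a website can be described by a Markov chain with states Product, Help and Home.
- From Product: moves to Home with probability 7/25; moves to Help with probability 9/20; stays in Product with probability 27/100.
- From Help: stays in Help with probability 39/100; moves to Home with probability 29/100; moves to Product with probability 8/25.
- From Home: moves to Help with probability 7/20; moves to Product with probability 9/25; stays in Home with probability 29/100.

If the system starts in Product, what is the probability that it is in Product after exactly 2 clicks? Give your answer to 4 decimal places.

0.3177

Sum over the intermediate state after 1 click:
P = P(Product→Product)·P(Product→Product) + P(Product→Help)·P(Help→Product) + P(Product→Home)·P(Home→Product)
  = 0.27×0.27 + 0.45×0.32 + 0.28×0.36
  = 0.0729 + 0.1440 + 0.1008 = 0.3177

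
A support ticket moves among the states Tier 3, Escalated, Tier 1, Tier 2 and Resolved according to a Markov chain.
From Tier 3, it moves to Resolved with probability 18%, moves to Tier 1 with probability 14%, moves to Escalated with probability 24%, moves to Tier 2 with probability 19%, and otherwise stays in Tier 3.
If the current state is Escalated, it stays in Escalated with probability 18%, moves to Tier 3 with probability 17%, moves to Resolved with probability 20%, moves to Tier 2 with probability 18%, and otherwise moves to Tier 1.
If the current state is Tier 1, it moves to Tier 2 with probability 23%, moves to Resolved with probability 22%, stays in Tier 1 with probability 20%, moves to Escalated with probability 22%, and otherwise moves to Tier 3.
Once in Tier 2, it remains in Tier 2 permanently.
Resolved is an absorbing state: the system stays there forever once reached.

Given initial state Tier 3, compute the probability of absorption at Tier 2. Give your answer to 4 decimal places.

Let h(s) be the probability of absorption at Tier 2 starting from transient state s. Then h(Tier 2) = 1 and h(Resolved) = 0. By first-step analysis:
h(Tier 3) = 0.25·h(Tier 3) + 0.24·h(Escalated) + 0.14·h(Tier 1) + 0.19·1 + 0.18·0
h(Escalated) = 0.17·h(Tier 3) + 0.18·h(Escalated) + 0.27·h(Tier 1) + 0.18·1 + 0.2·0
h(Tier 1) = 0.13·h(Tier 3) + 0.22·h(Escalated) + 0.2·h(Tier 1) + 0.23·1 + 0.22·0
Solving: h(Tier 3) = 0.5043, h(Escalated) = 0.4901, h(Tier 1) = 0.5042.
Starting from Tier 3, the probability is 0.5043.

0.5043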